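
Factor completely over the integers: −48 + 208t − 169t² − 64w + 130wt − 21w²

−(3w − 13t + 4)(7w − 13t + 12)

Group: −3w(7w − 13t + 12) + (13t − 4)(7w − 13t + 12); both groups contain (7w − 13t + 12).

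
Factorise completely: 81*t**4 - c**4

(3*t)⁴ − (c)⁴ = ((3*t)² − (c)²)((3*t)² + (c)²); the first factor splits again, the second (9*t**2 + c**2) is irreducible.

(3*t - c)*(3*t + c)*(9*t**2 + c**2)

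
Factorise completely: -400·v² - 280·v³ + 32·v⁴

8·v²·(4·v + 5)·(v - 10)

Pull out the common factor 8·v², then factor the remaining trinomial.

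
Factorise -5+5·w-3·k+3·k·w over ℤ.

Group as (3·k·w-3·k) + (5·w-5) = 3·k·(w-1) + 5·(w-1).
Both groups share the factor (w-1).

(3·k+5)·(w-1)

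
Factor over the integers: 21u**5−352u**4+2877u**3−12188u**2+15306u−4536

Testing divisors of the constant over divisors of the leading coefficient, u = 7 is a root, so (u−7) is a factor; dividing leaves 21u**4−205u**3+1442u**2−2094u+648.
Then u = 4/3 is a root, giving the factor (3u−4) and quotient 7u**3−59u**2+402u−162.
Continuing, u = 3/7 is a root, so (7u−3) divides it; the quotient is u**2−8u+54.
The quadratic u**2−8u+54 has discriminant −152 < 0 and is irreducible over ℤ.

(3u−4)(7u−3)(u−7)(u**2−8u+54)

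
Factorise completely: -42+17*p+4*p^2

(4*p-7)*(p+6)

Need a pair with product 4·(-42) = -168 and sum 17: that's 24 and -7.
Split the middle term: 4*p^2+24*p - 7*p-42 = 4*p*(p+6) - 7*(p+6).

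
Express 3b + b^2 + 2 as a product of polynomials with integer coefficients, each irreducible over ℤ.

Two integers with product 2 and sum 3 are 2 and 1.

(b + 1)(b + 2)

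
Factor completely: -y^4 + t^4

Difference of squares twice: with A = t and B = y, A⁴ − B⁴ = (A² − B²)(A² + B²), and A² − B² factors again.

(t + y)·(t - y)·(t^2 + y^2)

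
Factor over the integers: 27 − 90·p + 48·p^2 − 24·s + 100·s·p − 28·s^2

Group: −2·s·(14·s + 6·p − 9) + (8·p − 3)·(14·s + 6·p − 9); both groups contain (14·s + 6·p − 9).

−(2·s − 8·p + 3)·(14·s + 6·p − 9)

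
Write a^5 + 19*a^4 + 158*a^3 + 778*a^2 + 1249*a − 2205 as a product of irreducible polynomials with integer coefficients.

(a + 5)*(a + 9)*(a − 1)*(a^2 + 6*a + 49)

By the rational root theorem, a = −5 is a root, giving the factor (a + 5) and quotient a^4 + 14*a^3 + 88*a^2 + 338*a − 441.
Then a = −9 is a root, giving the factor (a + 9) and quotient a^3 + 5*a^2 + 43*a − 49.
Continuing, a = 1 is a root, giving the factor (a − 1) and quotient a^2 + 6*a + 49.
The quadratic a^2 + 6*a + 49 has discriminant −160 < 0 and is irreducible over ℤ.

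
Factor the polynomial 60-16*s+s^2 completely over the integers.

Two integers with product 60 and sum -16 are -10 and -6.

(s-10)*(s-6)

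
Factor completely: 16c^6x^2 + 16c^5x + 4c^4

4c^4(2cx + 1)^2

Pull out the common factor 4c^4, leaving 4c^2x^2 + 4cx + 1.
Recognize a perfect-square trinomial with the parts 2cx and 1.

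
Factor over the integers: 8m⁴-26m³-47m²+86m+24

By the rational root theorem, m = -2 is a root, so (m+2) is a factor; dividing leaves 8m³-42m²+37m+12.
Next, m = -1/4 is a root, so (4m+1) divides it; the quotient is 2m²-11m+12.
The remaining quadratic factors as (m-4)(2m-3).

(2m-3)(4m+1)(m+2)(m-4)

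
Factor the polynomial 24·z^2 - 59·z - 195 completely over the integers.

Need a pair with product 24·(-195) = -4680 and sum -59: that's 45 and -104.
Split the middle term: 24·z^2 + 45·z - 104·z - 195 = 3·z·(8·z + 15) - 13·(8·z + 15).

(3·z - 13)·(8·z + 15)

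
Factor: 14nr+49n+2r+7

(2r+7)(7n+1)

Group as (14nr+49n) + (2r+7) = 7n(2r+7) + (2r+7).
Both groups share the factor (2r+7).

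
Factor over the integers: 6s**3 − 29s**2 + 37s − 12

By the rational root theorem, s = 3 is a root, so (s − 3) is a factor; dividing leaves 6s**2 − 11s + 4.
The remaining quadratic factors as (3s − 4)(2s − 1).

(2s − 1)(3s − 4)(s − 3)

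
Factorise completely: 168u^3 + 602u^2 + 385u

7u(4u + 11)(6u + 5)

Pull out the common factor 7u, then factor the remaining trinomial.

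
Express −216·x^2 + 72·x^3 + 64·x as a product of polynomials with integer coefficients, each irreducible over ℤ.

Pull out the common factor 8·x, then factor the remaining trinomial.

8·x·(3·x − 1)·(3·x − 8)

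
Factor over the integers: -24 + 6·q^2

6·(q + 2)·(q - 2)

Pull out the common factor 6; q^2 - 4 is a difference of squares.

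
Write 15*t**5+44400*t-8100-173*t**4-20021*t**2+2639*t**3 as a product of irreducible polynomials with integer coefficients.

(3*t-10)*(5*t-1)*(t-6)*(t**2-2*t+135)

Trying the rational-root candidates, t = 10/3 is a root, so (3*t-10) is a factor; dividing leaves 5*t**4-41*t**3+743*t**2-4197*t+810.
Continuing, t = 6 is a root, so (t-6) is a factor; dividing leaves 5*t**3-11*t**2+677*t-135.
Next, t = 1/5 is a root, giving the factor (5*t-1) and quotient t**2-2*t+135.
The quadratic t**2-2*t+135 has discriminant -536 < 0 and is irreducible over ℤ.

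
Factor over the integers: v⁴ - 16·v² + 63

(v + 3)·(v - 3)·(v² - 7)

Substitute u = v² to get a quadratic in u, then factor.
v² - 7 is irreducible over ℤ (7 is not a perfect square).
v² - 9 is a difference of squares.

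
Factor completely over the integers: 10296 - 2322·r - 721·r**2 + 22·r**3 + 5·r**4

By the rational root theorem, r = 11 is a root, so (r - 11) is a factor; dividing leaves 5·r**3 + 77·r**2 + 126·r - 936.
Next, r = 13/5 is a root, so (5·r - 13) divides it; the quotient is r**2 + 18·r + 72.
The remaining quadratic factors as (r + 12)(r + 6).

(5·r - 13)·(r + 12)·(r + 6)·(r - 11)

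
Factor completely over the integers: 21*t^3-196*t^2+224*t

7*t*(3*t-4)*(t-8)

Pull out the common factor 7*t, then factor the remaining trinomial.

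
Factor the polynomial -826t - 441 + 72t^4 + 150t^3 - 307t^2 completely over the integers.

Among the possible rational roots, t = -7/6 is a root, giving the factor (6t + 7) and quotient 12t^3 + 11t^2 - 64t - 63.
Continuing, t = 7/3 is a root, giving the factor (3t - 7) and quotient 4t^2 + 13t + 9.
The remaining quadratic factors as (4t + 9)(t + 1).

(3t - 7)(4t + 9)(6t + 7)(t + 1)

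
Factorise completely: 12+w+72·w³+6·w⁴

(w+12)·(6·w³+1)

Group as (6·w⁴+w) + (72·w³+12) = w·(6·w³+1) + 12·(6·w³+1).
Both groups share the factor (6·w³+1).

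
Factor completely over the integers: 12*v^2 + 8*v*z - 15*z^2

(2*v + 3*z)*(6*v - 5*z)

Group: 2*v*(6*v - 5*z) + 3*z*(6*v - 5*z); both groups contain (6*v - 5*z).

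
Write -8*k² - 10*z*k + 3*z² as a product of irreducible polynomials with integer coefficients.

Group: z*(3*z + 2*k) - 4*k*(3*z + 2*k); both groups contain (3*z + 2*k).

(z - 4*k)*(3*z + 2*k)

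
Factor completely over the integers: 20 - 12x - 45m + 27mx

Group as (27mx - 45m) + (-12x + 20) = 9m(3x - 5) - 4(3x - 5).
Both groups share the factor (3x - 5).

(3x - 5)(9m - 4)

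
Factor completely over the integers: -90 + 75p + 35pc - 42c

Group as (35pc + 75p) + (-42c - 90) = 5p(7c + 15) - 6(7c + 15).
Both groups share the factor (7c + 15).

(5p - 6)(7c + 15)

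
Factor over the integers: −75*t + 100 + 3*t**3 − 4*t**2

(3*t − 4)*(t + 5)*(t − 5)

Testing divisors of the constant over divisors of the leading coefficient, t = 4/3 is a root, so (3*t − 4) divides it; the quotient is t**2 − 25.
The remaining quadratic factors as (t − 5)(t + 5).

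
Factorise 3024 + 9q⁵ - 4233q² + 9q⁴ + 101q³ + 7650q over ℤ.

(3q + 1)(3q - 7)(q - 6)(q² + 9q + 72)

By the rational root theorem, q = 6 is a root, giving the factor (q - 6) and quotient 9q⁴ + 63q³ + 479q² - 1359q - 504.
Continuing, q = -1/3 is a root, so (3q + 1) divides it; the quotient is 3q³ + 20q² + 153q - 504.
Next, q = 7/3 is a root, so (3q - 7) divides it; the quotient is q² + 9q + 72.
The quadratic q² + 9q + 72 has discriminant -207 < 0 and is irreducible over ℤ.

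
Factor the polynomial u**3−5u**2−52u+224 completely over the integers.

Among the possible rational roots, u = −7 is a root, so (u+7) is a factor; dividing leaves u**2−12u+32.
The remaining quadratic factors as (u−4)(u−8).

(u+7)(u−4)(u−8)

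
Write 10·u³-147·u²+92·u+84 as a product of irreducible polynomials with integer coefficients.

(2·u+1)·(5·u-6)·(u-14)

Testing divisors of the constant over divisors of the leading coefficient, u = 6/5 is a root, giving the factor (5·u-6) and quotient 2·u²-27·u-14.
The remaining quadratic factors as (2·u+1)(u-14).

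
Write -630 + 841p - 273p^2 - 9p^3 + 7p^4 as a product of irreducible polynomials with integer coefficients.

(7p - 9)(p + 7)(p - 2)(p - 5)

Trying the rational-root candidates, p = 2 is a root, so (p - 2) divides it; the quotient is 7p^3 + 5p^2 - 263p + 315.
Continuing, p = -7 is a root, giving the factor (p + 7) and quotient 7p^2 - 44p + 45.
The remaining quadratic factors as (p - 5)(7p - 9).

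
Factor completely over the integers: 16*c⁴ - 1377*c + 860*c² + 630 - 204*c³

(2*c - 5)*(2*c - 7)*(4*c - 3)*(c - 6)

Among the possible rational roots, c = 6 is a root, so (c - 6) divides it; the quotient is 16*c³ - 108*c² + 212*c - 105.
Continuing, c = 7/2 is a root, giving the factor (2*c - 7) and quotient 8*c² - 26*c + 15.
The remaining quadratic factors as (4*c - 3)(2*c - 5).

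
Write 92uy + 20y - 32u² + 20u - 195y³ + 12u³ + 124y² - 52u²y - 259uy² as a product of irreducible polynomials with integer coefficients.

Group: 2u(6u² + 19uy - 10u + 13y² - 10y) + (-15y - 2)(6u² + 19uy - 10u + 13y² - 10y); both groups contain (6u² + 19uy - 10u + 13y² - 10y), so (2u - 15y - 2) is a factor with cofactor 6u² + 19uy - 10u + 13y² - 10y.
The cofactor groups again: 6u² + 19uy - 10u + 13y² - 10y = 6u(u + y) + (13y - 10)(u + y); both groups contain (u + y), giving (6u + 13y - 10)(u + y).

(2u - 15y - 2)(6u + 13y - 10)(u + y)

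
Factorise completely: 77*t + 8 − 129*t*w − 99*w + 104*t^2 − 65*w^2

Group: 13*t*(8*t − 13*w + 1) + (5*w + 8)*(8*t − 13*w + 1); both groups contain (8*t − 13*w + 1).

(13*t + 5*w + 8)*(8*t − 13*w + 1)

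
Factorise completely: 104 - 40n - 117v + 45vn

Group as (45vn - 117v) + (-40n + 104) = 9v(5n - 13) - 8(5n - 13).
Both groups share the factor (5n - 13).

(5n - 13)(9v - 8)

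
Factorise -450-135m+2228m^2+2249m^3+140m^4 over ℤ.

Trying the rational-root candidates, m = 2/5 is a root, so (5m-2) divides it; the quotient is 28m^3+461m^2+630m+225.
Continuing, m = -5/7 is a root, so (7m+5) is a factor; dividing leaves 4m^2+63m+45.
The remaining quadratic factors as (m+15)(4m+3).

(4m+3)(5m-2)(7m+5)(m+15)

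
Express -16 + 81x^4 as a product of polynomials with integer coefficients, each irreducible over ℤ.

Write as (9x^2)² − (4)², then factor 9x^2 - 4 once more.

(3x + 2)(3x - 2)(9x^2 + 4)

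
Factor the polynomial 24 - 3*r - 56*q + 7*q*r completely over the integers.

Group as (7*q*r - 56*q) + (-3*r + 24) = 7*q*(r - 8) - 3*(r - 8).
Both groups share the factor (r - 8).

(7*q - 3)*(r - 8)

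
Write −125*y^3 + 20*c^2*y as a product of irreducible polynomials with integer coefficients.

5*y*(2*c + 5*y)*(2*c − 5*y)

Factor out 5*y, leaving 4*c^2 − 25*y^2, which is a difference of two squares.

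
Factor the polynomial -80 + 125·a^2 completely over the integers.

Every term has a factor of 5. Then 25·a^2 - 16 = (5·a)² − (4)².

5·(5·a + 4)·(5·a - 4)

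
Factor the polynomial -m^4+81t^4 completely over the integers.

Write as (9t^2)² − (m^2)², then factor 9t^2-m^2 once more.

(3t-m)(3t+m)(9t^2+m^2)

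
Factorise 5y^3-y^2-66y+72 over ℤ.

(5y-6)(y+4)(y-3)

Among the possible rational roots, y = -4 is a root, so (y+4) divides it; the quotient is 5y^2-21y+18.
The remaining quadratic factors as (y-3)(5y-6).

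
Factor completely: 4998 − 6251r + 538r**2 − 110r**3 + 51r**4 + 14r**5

(2r − 7)(7r − 6)(r + 7)(r**2 + r + 17)

Trying the rational-root candidates, r = 7/2 is a root, so (2r − 7) is a factor; dividing leaves 7r**4 + 50r**3 + 120r**2 + 689r − 714.
Continuing, r = −7 is a root, so (r + 7) is a factor; dividing leaves 7r**3 + r**2 + 113r − 102.
Continuing, r = 6/7 is a root, giving the factor (7r − 6) and quotient r**2 + r + 17.
The quadratic r**2 + r + 17 has discriminant −67 < 0 and is irreducible over ℤ.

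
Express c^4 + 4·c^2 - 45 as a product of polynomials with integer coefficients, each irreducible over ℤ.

Substitute u = c^2 to get a quadratic in u, then factor.
c^2 - 5 is irreducible over ℤ (5 is not a perfect square).
c^2 + 9 is irreducible over ℤ (sum of squares).

(c^2 + 9)·(c^2 - 5)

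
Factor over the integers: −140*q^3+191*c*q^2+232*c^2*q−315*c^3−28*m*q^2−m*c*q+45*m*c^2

(m−7*c+5*q)*(5*c−4*q)*(9*c+7*q)

Group: 5*c*(9*m*c+7*m*q−63*c^2−4*c*q+35*q^2) − 4*q*(9*m*c+7*m*q−63*c^2−4*c*q+35*q^2); both groups contain (9*m*c+7*m*q−63*c^2−4*c*q+35*q^2), so (5*c−4*q) is a factor with cofactor 9*m*c+7*m*q−63*c^2−4*c*q+35*q^2.
The cofactor groups again: 9*m*c+7*m*q−63*c^2−4*c*q+35*q^2 = m*(9*c+7*q) + (−7*c+5*q)*(9*c+7*q); both groups contain (9*c+7*q), giving (m−7*c+5*q)*(9*c+7*q).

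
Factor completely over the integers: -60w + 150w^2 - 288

6(5w + 6)(5w - 8)

Pull out the common factor 6, then factor the remaining trinomial.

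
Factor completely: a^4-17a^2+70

Substitute u = a^2 to get a quadratic in u, then factor.
a^2-10 is irreducible over ℤ (10 is not a perfect square).
a^2-7 is irreducible over ℤ (7 is not a perfect square).

(a^2-10)(a^2-7)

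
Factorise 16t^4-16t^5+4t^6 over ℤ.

4t^4(t-2)^2

Pull out the common factor 4t^4, leaving t^2-4t+4.
Recognize a perfect-square trinomial with the parts 2 and t.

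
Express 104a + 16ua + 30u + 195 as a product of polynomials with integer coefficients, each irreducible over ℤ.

Group as (16ua + 30u) + (104a + 195) = 2u(8a + 15) + 13(8a + 15).
Both groups share the factor (8a + 15).

(2u + 13)(8a + 15)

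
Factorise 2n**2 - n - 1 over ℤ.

(2n + 1)(n - 1)

Need a pair with product 2·(-1) = -2 and sum -1: that's 1 and -2.
Split the middle term: 2n**2 + n - 2n - 1 = n(2n + 1) - (2n + 1).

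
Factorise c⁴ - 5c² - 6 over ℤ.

Substitute u = c² to get a quadratic in u, then factor.
c² + 1 is irreducible over ℤ (sum of squares).
c² - 6 is irreducible over ℤ (6 is not a perfect square).

(c² + 1)(c² - 6)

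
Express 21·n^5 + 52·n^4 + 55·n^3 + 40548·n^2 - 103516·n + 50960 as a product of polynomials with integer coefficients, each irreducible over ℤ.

Among the possible rational roots, n = 2/3 is a root, so (3·n - 2) is a factor; dividing leaves 7·n^4 + 22·n^3 + 33·n^2 + 13538·n - 25480.
Continuing, n = 13/7 is a root, so (7·n - 13) divides it; the quotient is n^3 + 5·n^2 + 14·n + 1960.
Then n = -14 is a root, giving the factor (n + 14) and quotient n^2 - 9·n + 140.
The quadratic n^2 - 9·n + 140 has discriminant -479 < 0 and is irreducible over ℤ.

(3·n - 2)·(7·n - 13)·(n + 14)·(n^2 - 9·n + 140)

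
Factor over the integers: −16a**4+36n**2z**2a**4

Factor out 4a**4 first: what remains is 9n**2z**2−4.
Recognize a difference of squares with the parts 3nz and 2.

4a**4(3nz+2)(3nz−2)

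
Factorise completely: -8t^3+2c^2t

Pull out the common factor 2t; c^2-4t^2 is a difference of squares.

2t(c+2t)(c-2t)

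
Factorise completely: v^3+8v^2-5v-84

(v+4)(v+7)(v-3)

Among the possible rational roots, v = -4 is a root, giving the factor (v+4) and quotient v^2+4v-21.
The remaining quadratic factors as (v-3)(v+7).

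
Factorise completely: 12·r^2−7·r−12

(3·r−4)·(4·r+3)

Need a pair with product 12·(−12) = −144 and sum −7: that's −16 and 9.
Split the middle term: 12·r^2−16·r + 9·r−12 = 4·r·(3·r−4) + 3·(3·r−4).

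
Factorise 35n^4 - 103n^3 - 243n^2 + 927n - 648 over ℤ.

Testing divisors of the constant over divisors of the leading coefficient, n = 9/5 is a root, giving the factor (5n - 9) and quotient 7n^3 - 8n^2 - 63n + 72.
Then n = 3 is a root, giving the factor (n - 3) and quotient 7n^2 + 13n - 24.
The remaining quadratic factors as (n + 3)(7n - 8).

(5n - 9)(7n - 8)(n + 3)(n - 3)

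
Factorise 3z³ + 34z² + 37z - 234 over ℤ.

(3z + 13)(z + 9)(z - 2)

Trying the rational-root candidates, z = 2 is a root, so (z - 2) divides it; the quotient is 3z² + 40z + 117.
The remaining quadratic factors as (z + 9)(3z + 13).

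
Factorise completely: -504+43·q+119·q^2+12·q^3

(3·q+8)·(4·q-7)·(q+9)

Trying the rational-root candidates, q = 7/4 is a root, so (4·q-7) divides it; the quotient is 3·q^2+35·q+72.
The remaining quadratic factors as (q+9)(3·q+8).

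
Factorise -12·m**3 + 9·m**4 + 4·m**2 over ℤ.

Pull out the common factor m**2, leaving 9·m**2 - 12·m + 4.
Recognize a perfect-square trinomial with the parts 2 and 3·m.

m**2·(3·m - 2)**2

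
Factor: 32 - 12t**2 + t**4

Substitute u = t**2 to get a quadratic in u, then factor.
t**2 - 4 is a difference of squares.
t**2 - 8 is irreducible over ℤ (8 is not a perfect square).

(t + 2)(t - 2)(t**2 - 8)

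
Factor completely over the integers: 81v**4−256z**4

(3v)⁴ − (4z)⁴ = ((3v)² − (4z)²)((3v)² + (4z)²); the first factor splits again, the second (9v**2+16z**2) is irreducible.

(3v+4z)(3v−4z)(9v**2+16z**2)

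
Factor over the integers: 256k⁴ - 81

Write as (16k²)² − (9)², then factor 16k² - 9 once more.

(4k + 3)(4k - 3)(16k² + 9)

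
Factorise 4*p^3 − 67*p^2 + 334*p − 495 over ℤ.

By the rational root theorem, p = 11/4 is a root, giving the factor (4*p − 11) and quotient p^2 − 14*p + 45.
The remaining quadratic factors as (p − 5)(p − 9).

(4*p − 11)*(p − 5)*(p − 9)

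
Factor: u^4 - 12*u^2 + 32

(u + 2)*(u - 2)*(u^2 - 8)

Substitute w = u^2 to get a quadratic in w, then factor.
u^2 - 8 is irreducible over ℤ (8 is not a perfect square).
u^2 - 4 is a difference of squares.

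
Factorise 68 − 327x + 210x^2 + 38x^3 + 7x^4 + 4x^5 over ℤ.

Among the possible rational roots, x = 1/4 is a root, giving the factor (4x − 1) and quotient x^4 + 2x^3 + 10x^2 + 55x − 68.
Then x = −4 is a root, so (x + 4) divides it; the quotient is x^3 − 2x^2 + 18x − 17.
Continuing, x = 1 is a root, giving the factor (x − 1) and quotient x^2 − x + 17.
The quadratic x^2 − x + 17 has discriminant −67 < 0 and is irreducible over ℤ.

(4x − 1)(x + 4)(x − 1)(x^2 − x + 17)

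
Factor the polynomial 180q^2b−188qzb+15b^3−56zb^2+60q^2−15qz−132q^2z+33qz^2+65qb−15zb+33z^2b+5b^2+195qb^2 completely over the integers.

Group: 12q(−11qz+15qb+5q−11zb+15b^2+5b) + (−3z+b)(−11qz+15qb+5q−11zb+15b^2+5b); both groups contain (−11qz+15qb+5q−11zb+15b^2+5b), so (12q−3z+b) is a factor with cofactor −11qz+15qb+5q−11zb+15b^2+5b.
The cofactor groups again: −11qz+15qb+5q−11zb+15b^2+5b = −11z(q+b) + (15b+5)(q+b); both groups contain (q+b), giving −(11z−15b−5)(q+b).

−(11z−15b−5)(12q−3z+b)(q+b)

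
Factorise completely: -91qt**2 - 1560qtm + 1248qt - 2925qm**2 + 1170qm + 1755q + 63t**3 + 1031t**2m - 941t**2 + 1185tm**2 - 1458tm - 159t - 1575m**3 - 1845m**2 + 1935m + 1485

-(7t + 15m + 9)(t + 15m - 15)(13q - 9t + 7m + 11)

Group: t(-91qt - 195qm - 117q + 63t**2 + 86tm + 4t - 105m**2 - 228m - 99) + (15m - 15)(-91qt - 195qm - 117q + 63t**2 + 86tm + 4t - 105m**2 - 228m - 99); both groups contain (-91qt - 195qm - 117q + 63t**2 + 86tm + 4t - 105m**2 - 228m - 99), so (t + 15m - 15) is a factor with cofactor -91qt - 195qm - 117q + 63t**2 + 86tm + 4t - 105m**2 - 228m - 99.
The cofactor groups again: -91qt - 195qm - 117q + 63t**2 + 86tm + 4t - 105m**2 - 228m - 99 = -13q(7t + 15m + 9) + (9t - 7m - 11)(7t + 15m + 9); both groups contain (7t + 15m + 9), giving -(13q - 9t + 7m + 11)(7t + 15m + 9).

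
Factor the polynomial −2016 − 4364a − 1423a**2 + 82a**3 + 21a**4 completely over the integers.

Among the possible rational roots, a = −7/3 is a root, so (3a + 7) is a factor; dividing leaves 7a**3 + 11a**2 − 500a − 288.
Next, a = −9 is a root, so (a + 9) is a factor; dividing leaves 7a**2 − 52a − 32.
The remaining quadratic factors as (a − 8)(7a + 4).

(3a + 7)(7a + 4)(a + 9)(a − 8)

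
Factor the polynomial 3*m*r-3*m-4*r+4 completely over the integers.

Group as (3*m*r-3*m) + (-4*r+4) = 3*m*(r-1) - 4*(r-1).
Both groups share the factor (r-1).

(3*m-4)*(r-1)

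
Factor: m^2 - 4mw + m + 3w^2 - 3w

Group: m(m - w + 1) - 3w(m - w + 1); both groups contain (m - w + 1).

(m - 3w)(m - w + 1)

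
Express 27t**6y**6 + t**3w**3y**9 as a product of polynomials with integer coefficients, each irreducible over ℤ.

t**3y**6(3t + wy)(9t**2 - 3twy + w**2y**2)

Pull out the common factor t**3y**6, leaving 27t**3 + w**3y**3.
Recognize a sum of cubes with the parts 3t and wy.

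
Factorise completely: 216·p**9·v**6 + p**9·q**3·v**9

p**9·v**6·(q·v + 6)·(q**2·v**2 - 6·q·v + 36)

Pull out the common factor p**9·v**6, leaving q**3·v**3 + 216.
Recognize a sum of cubes with the parts q·v and 6.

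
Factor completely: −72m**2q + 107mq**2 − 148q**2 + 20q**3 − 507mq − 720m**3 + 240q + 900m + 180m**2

−(12m − 5q + 12)(15m + 4q)(4m + q − 5)

Group: 12m(−60m**2 − 31mq + 75m − 4q**2 + 20q) + (−5q + 12)(−60m**2 − 31mq + 75m − 4q**2 + 20q); both groups contain (−60m**2 − 31mq + 75m − 4q**2 + 20q), so (12m − 5q + 12) is a factor with cofactor −60m**2 − 31mq + 75m − 4q**2 + 20q.
The cofactor groups again: −60m**2 − 31mq + 75m − 4q**2 + 20q = −15m(4m + q − 5) − 4q(4m + q − 5); both groups contain (4m + q − 5), giving −(15m + 4q)(4m + q − 5).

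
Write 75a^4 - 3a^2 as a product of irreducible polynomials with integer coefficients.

3a^2(5a + 1)(5a - 1)

Factor out 3a^2, leaving 25a^2 - 1, which is a difference of two squares.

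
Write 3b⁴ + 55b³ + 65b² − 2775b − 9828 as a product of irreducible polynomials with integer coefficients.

Testing divisors of the constant over divisors of the leading coefficient, b = −12 is a root, giving the factor (b + 12) and quotient 3b³ + 19b² − 163b − 819.
Next, b = −9 is a root, so (b + 9) is a factor; dividing leaves 3b² − 8b − 91.
The remaining quadratic factors as (b − 7)(3b + 13).

(3b + 13)(b + 12)(b + 9)(b − 7)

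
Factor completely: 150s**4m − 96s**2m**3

Pull out the common factor 6s**2m; 25s**2 − 16m**2 is a difference of squares.

6ms**2(5s − 4m)(5s + 4m)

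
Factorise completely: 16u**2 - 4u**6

Factor out 4u**2 first: what remains is -u**4 + 4.
Recognize a difference of squares with the parts 2 and u**2.

-4u**2(u**2 + 2)(u**2 - 2)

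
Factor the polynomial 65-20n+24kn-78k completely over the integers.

Group as (24kn-78k) + (-20n+65) = 6k(4n-13) - 5(4n-13).
Both groups share the factor (4n-13).

(4n-13)(6k-5)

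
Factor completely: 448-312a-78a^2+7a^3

Trying the rational-root candidates, a = -4 is a root, so (a+4) is a factor; dividing leaves 7a^2-106a+112.
The remaining quadratic factors as (7a-8)(a-14).

(7a-8)(a+4)(a-14)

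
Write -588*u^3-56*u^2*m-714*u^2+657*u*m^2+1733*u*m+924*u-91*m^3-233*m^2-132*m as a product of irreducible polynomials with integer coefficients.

-(14*u-13*m-11)*(7*u-m)*(6*u+7*m+12)

Group: 14*u*(-42*u^2-43*u*m-84*u+7*m^2+12*m) + (-13*m-11)*(-42*u^2-43*u*m-84*u+7*m^2+12*m); both groups contain (-42*u^2-43*u*m-84*u+7*m^2+12*m), so (14*u-13*m-11) is a factor with cofactor -42*u^2-43*u*m-84*u+7*m^2+12*m.
The cofactor groups again: -42*u^2-43*u*m-84*u+7*m^2+12*m = -7*u*(6*u+7*m+12) + m*(6*u+7*m+12); both groups contain (6*u+7*m+12), giving -(7*u-m)*(6*u+7*m+12).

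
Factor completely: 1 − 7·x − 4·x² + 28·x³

(2·x + 1)·(2·x − 1)·(7·x − 1)

Group as (28·x³ − 7·x) + (−4·x² + 1) = 7·x·(4·x² − 1) − (4·x² − 1).
Both groups share the factor (4·x² − 1).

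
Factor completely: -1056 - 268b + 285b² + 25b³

(5b + 8)(5b - 11)(b + 12)

Trying the rational-root candidates, b = -12 is a root, giving the factor (b + 12) and quotient 25b² - 15b - 88.
The remaining quadratic factors as (5b - 11)(5b + 8).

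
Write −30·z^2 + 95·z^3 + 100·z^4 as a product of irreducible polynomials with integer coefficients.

5·z^2·(4·z − 1)·(5·z + 6)

Pull out the common factor 5·z^2, then factor the remaining trinomial.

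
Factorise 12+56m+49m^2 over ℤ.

(7m+2)(7m+6)

Need a pair with product 49·12 = 588 and sum 56: that's 42 and 14.
Split the middle term: 49m^2+42m + 14m+12 = 7m(7m+6) + 2(7m+6).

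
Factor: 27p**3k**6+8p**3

Pull out the common factor p**3, leaving 27k**6+8.
Recognize a sum of cubes with the parts 3k**2 and 2.

p**3(3k**2+2)(9k**4-6k**2+4)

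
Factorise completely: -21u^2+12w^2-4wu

(2w-3u)(6w+7u)

Group: 2w(6w+7u) - 3u(6w+7u); both groups contain (6w+7u).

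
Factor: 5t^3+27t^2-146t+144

Trying the rational-root candidates, t = 8/5 is a root, so (5t-8) is a factor; dividing leaves t^2+7t-18.
The remaining quadratic factors as (t+9)(t-2).

(5t-8)(t+9)(t-2)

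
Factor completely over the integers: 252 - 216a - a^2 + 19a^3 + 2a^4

Trying the rational-root candidates, a = 3/2 is a root, giving the factor (2a - 3) and quotient a^3 + 11a^2 + 16a - 84.
Continuing, a = -7 is a root, giving the factor (a + 7) and quotient a^2 + 4a - 12.
The remaining quadratic factors as (a + 6)(a - 2).

(2a - 3)(a + 6)(a + 7)(a - 2)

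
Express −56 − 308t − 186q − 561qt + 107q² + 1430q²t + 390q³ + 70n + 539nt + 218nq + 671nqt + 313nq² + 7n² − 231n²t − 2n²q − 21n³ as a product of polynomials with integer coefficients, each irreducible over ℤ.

Group: 3n(−7n² − 31nq − 77nt − 7n − 30q² − 110qt + q + 77t + 14) + (−13q − 4)(−7n² − 31nq − 77nt − 7n − 30q² − 110qt + q + 77t + 14); both groups contain (−7n² − 31nq − 77nt − 7n − 30q² − 110qt + q + 77t + 14), so (3n − 13q − 4) is a factor with cofactor −7n² − 31nq − 77nt − 7n − 30q² − 110qt + q + 77t + 14.
The cofactor groups again: −7n² − 31nq − 77nt − 7n − 30q² − 110qt + q + 77t + 14 = −7n(n + 3q + 11t + 2) + (−10q + 7)(n + 3q + 11t + 2); both groups contain (n + 3q + 11t + 2), giving −(7n + 10q − 7)(n + 3q + 11t + 2).

−(3n − 13q − 4)(7n + 10q − 7)(n + 3q + 11t + 2)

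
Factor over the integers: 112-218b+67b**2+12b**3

Among the possible rational roots, b = 7/4 is a root, so (4b-7) is a factor; dividing leaves 3b**2+22b-16.
The remaining quadratic factors as (b+8)(3b-2).

(3b-2)(4b-7)(b+8)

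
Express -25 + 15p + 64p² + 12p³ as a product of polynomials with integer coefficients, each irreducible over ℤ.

Among the possible rational roots, p = -5 is a root, so (p + 5) divides it; the quotient is 12p² + 4p - 5.
The remaining quadratic factors as (2p - 1)(6p + 5).

(2p - 1)(6p + 5)(p + 5)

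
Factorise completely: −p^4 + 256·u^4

(4·u − p)·(4·u + p)·(16·u^2 + p^2)

(4·u)⁴ − (p)⁴ = ((4·u)² − (p)²)((4·u)² + (p)²); the first factor splits again, the second (16·u^2 + p^2) is irreducible.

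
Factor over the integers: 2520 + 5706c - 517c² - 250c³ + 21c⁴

(3c + 14)(7c + 3)(c - 12)(c - 5)

Trying the rational-root candidates, c = -3/7 is a root, so (7c + 3) is a factor; dividing leaves 3c³ - 37c² - 58c + 840.
Then c = 12 is a root, giving the factor (c - 12) and quotient 3c² - c - 70.
The remaining quadratic factors as (c - 5)(3c + 14).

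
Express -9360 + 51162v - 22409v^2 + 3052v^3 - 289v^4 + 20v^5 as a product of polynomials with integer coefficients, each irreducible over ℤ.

(4v - 13)(5v - 1)(v - 8)(v^2 - 3v + 90)

Testing divisors of the constant over divisors of the leading coefficient, v = 1/5 is a root, giving the factor (5v - 1) and quotient 4v^4 - 57v^3 + 599v^2 - 4362v + 9360.
Next, v = 13/4 is a root, giving the factor (4v - 13) and quotient v^3 - 11v^2 + 114v - 720.
Then v = 8 is a root, so (v - 8) divides it; the quotient is v^2 - 3v + 90.
The quadratic v^2 - 3v + 90 has discriminant -351 < 0 and is irreducible over ℤ.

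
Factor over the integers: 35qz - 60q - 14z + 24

(5q - 2)(7z - 12)

Group as (35qz - 60q) + (-14z + 24) = 5q(7z - 12) - 2(7z - 12).
Both groups share the factor (7z - 12).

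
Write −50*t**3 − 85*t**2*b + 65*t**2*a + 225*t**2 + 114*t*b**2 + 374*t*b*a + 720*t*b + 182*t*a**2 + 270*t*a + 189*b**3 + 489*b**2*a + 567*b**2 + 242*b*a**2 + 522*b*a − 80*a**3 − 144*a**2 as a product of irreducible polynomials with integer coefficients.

Group: 2*t*(−25*t**2 − 80*t*b − 30*t*a − 63*b**2 − 58*b*a + 16*a**2) + (−3*b − 5*a − 9)*(−25*t**2 − 80*t*b − 30*t*a − 63*b**2 − 58*b*a + 16*a**2); both groups contain (−25*t**2 − 80*t*b − 30*t*a − 63*b**2 − 58*b*a + 16*a**2), so (2*t − 3*b − 5*a − 9) is a factor with cofactor −25*t**2 − 80*t*b − 30*t*a − 63*b**2 − 58*b*a + 16*a**2.
The cofactor groups again: −25*t**2 − 80*t*b − 30*t*a − 63*b**2 − 58*b*a + 16*a**2 = −5*t*(5*t + 7*b + 8*a) + (−9*b + 2*a)*(5*t + 7*b + 8*a); both groups contain (5*t + 7*b + 8*a), giving −(5*t + 9*b − 2*a)*(5*t + 7*b + 8*a).

−(5*t + 9*b − 2*a)*(2*t − 3*b − 5*a − 9)*(5*t + 7*b + 8*a)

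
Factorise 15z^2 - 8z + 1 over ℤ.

(3z - 1)(5z - 1)

Need a pair with product 15·1 = 15 and sum -8: that's -3 and -5.
Split the middle term: 15z^2 - 3z - 5z + 1 = 3z(5z - 1) - (5z - 1).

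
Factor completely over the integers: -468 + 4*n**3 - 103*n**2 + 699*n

(4*n - 3)*(n - 12)*(n - 13)

Among the possible rational roots, n = 12 is a root, so (n - 12) divides it; the quotient is 4*n**2 - 55*n + 39.
The remaining quadratic factors as (n - 13)(4*n - 3).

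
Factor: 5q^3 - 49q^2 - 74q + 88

Among the possible rational roots, q = -2 is a root, giving the factor (q + 2) and quotient 5q^2 - 59q + 44.
The remaining quadratic factors as (q - 11)(5q - 4).

(5q - 4)(q + 2)(q - 11)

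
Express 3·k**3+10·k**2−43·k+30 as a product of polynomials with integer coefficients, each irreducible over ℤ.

(3·k−5)·(k+6)·(k−1)

Testing divisors of the constant over divisors of the leading coefficient, k = −6 is a root, so (k+6) is a factor; dividing leaves 3·k**2−8·k+5.
The remaining quadratic factors as (k−1)(3·k−5).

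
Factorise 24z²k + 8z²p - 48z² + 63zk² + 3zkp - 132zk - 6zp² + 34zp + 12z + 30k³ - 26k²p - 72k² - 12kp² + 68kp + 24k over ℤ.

Group: z(24zk + 8zp - 48z + 15k² - 13kp - 36k - 6p² + 34p + 12) + 2k(24zk + 8zp - 48z + 15k² - 13kp - 36k - 6p² + 34p + 12); both groups contain (24zk + 8zp - 48z + 15k² - 13kp - 36k - 6p² + 34p + 12), so (z + 2k) is a factor with cofactor 24zk + 8zp - 48z + 15k² - 13kp - 36k - 6p² + 34p + 12.
The cofactor groups again: 24zk + 8zp - 48z + 15k² - 13kp - 36k - 6p² + 34p + 12 = 3k(8z + 5k - 6p - 2) + (p - 6)(8z + 5k - 6p - 2); both groups contain (8z + 5k - 6p - 2), giving (3k + p - 6)(8z + 5k - 6p - 2).

(z + 2k)(3k + p - 6)(8z + 5k - 6p - 2)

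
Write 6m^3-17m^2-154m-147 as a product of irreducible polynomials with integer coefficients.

Trying the rational-root candidates, m = -3 is a root, giving the factor (m+3) and quotient 6m^2-35m-49.
The remaining quadratic factors as (6m+7)(m-7).

(6m+7)(m+3)(m-7)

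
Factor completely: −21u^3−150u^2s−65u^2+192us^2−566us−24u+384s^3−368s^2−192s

Group: 7u(−3u^2−18us−8u+48s^2−64s) + (8s+3)(−3u^2−18us−8u+48s^2−64s); both groups contain (−3u^2−18us−8u+48s^2−64s), so (7u+8s+3) is a factor with cofactor −3u^2−18us−8u+48s^2−64s.
The cofactor groups again: −3u^2−18us−8u+48s^2−64s = −3u(u+8s) + (6s−8)(u+8s); both groups contain (u+8s), giving −(3u−6s+8)(u+8s).

−(3u−6s+8)(7u+8s+3)(u+8s)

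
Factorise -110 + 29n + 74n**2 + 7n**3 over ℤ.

(7n + 11)(n + 10)(n - 1)

Among the possible rational roots, n = 1 is a root, giving the factor (n - 1) and quotient 7n**2 + 81n + 110.
The remaining quadratic factors as (7n + 11)(n + 10).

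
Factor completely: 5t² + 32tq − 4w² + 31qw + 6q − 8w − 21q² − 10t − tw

Group: t(5t − 3q + 4w) + (7q − w − 2)(5t − 3q + 4w); both groups contain (5t − 3q + 4w).

(5t − 3q + 4w)(t + 7q − w − 2)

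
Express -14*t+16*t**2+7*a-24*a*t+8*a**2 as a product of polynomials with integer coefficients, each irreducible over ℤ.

(8*a-8*t+7)*(a-2*t)

Group: 8*a*(a-2*t) + (-8*t+7)*(a-2*t); both groups contain (a-2*t).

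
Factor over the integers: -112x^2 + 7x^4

7x^2(x + 4)(x - 4)

Every term has a factor of 7x^2. Then x^2 - 16 = (x)² − (4)².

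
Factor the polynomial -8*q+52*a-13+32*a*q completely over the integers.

Group as (32*a*q+52*a) + (-8*q-13) = 4*a*(8*q+13) - (8*q+13).
Both groups share the factor (8*q+13).

(4*a-1)*(8*q+13)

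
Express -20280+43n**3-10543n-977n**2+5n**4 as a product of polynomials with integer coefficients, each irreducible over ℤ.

Among the possible rational roots, n = -13/5 is a root, so (5n+13) is a factor; dividing leaves n**3+6n**2-211n-1560.
Next, n = 15 is a root, giving the factor (n-15) and quotient n**2+21n+104.
The remaining quadratic factors as (n+13)(n+8).

(5n+13)(n+13)(n+8)(n-15)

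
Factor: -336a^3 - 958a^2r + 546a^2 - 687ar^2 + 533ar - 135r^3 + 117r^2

Group: 8a(-42a^2 - 41ar - 9r^2) + (15r - 13)(-42a^2 - 41ar - 9r^2); both groups contain (-42a^2 - 41ar - 9r^2), so (8a + 15r - 13) is a factor with cofactor -42a^2 - 41ar - 9r^2.
The cofactor groups again: -42a^2 - 41ar - 9r^2 = -3a(14a + 9r) - r(14a + 9r); both groups contain (14a + 9r), giving -(3a + r)(14a + 9r).

-(14a + 9r)(3a + r)(8a + 15r - 13)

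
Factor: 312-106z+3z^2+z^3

(z+13)(z-4)(z-6)

By the rational root theorem, z = -13 is a root, so (z+13) is a factor; dividing leaves z^2-10z+24.
The remaining quadratic factors as (z-4)(z-6).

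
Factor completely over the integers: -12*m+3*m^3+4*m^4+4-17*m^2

Testing divisors of the constant over divisors of the leading coefficient, m = 2 is a root, so (m-2) divides it; the quotient is 4*m^3+11*m^2+5*m-2.
Next, m = 1/4 is a root, so (4*m-1) divides it; the quotient is m^2+3*m+2.
The remaining quadratic factors as (m+2)(m+1).

(4*m-1)*(m+1)*(m+2)*(m-2)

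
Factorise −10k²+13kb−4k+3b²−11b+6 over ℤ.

−(2k−3b+2)(5k+b−3)

Group: −5k(2k−3b+2) + (−b+3)(2k−3b+2); both groups contain (2k−3b+2).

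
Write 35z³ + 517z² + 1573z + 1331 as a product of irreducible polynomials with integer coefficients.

(5z + 11)(7z + 11)(z + 11)

Trying the rational-root candidates, z = -11/5 is a root, so (5z + 11) is a factor; dividing leaves 7z² + 88z + 121.
The remaining quadratic factors as (7z + 11)(z + 11).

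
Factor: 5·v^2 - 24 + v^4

Substitute u = v^2 to get a quadratic in u, then factor.
v^2 - 3 is irreducible over ℤ (3 is not a perfect square).
v^2 + 8 is irreducible over ℤ (always positive, so no real roots).

(v^2 + 8)·(v^2 - 3)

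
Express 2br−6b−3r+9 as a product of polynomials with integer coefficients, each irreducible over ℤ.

(2b−3)(r−3)

Group as (2br−6b) + (−3r+9) = 2b(r−3) − 3(r−3).
Both groups share the factor (r−3).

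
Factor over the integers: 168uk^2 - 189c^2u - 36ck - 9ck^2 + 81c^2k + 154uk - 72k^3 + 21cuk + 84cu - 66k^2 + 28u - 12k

-(7u - 3k)(3c - 3k - 2)(9c + 8k + 2)

Group: 7u(-27c^2 + 3ck + 12c + 24k^2 + 22k + 4) - 3k(-27c^2 + 3ck + 12c + 24k^2 + 22k + 4); both groups contain (-27c^2 + 3ck + 12c + 24k^2 + 22k + 4), so (7u - 3k) is a factor with cofactor -27c^2 + 3ck + 12c + 24k^2 + 22k + 4.
The cofactor groups again: -27c^2 + 3ck + 12c + 24k^2 + 22k + 4 = -9c(3c - 3k - 2) + (-8k - 2)(3c - 3k - 2); both groups contain (3c - 3k - 2), giving -(9c + 8k + 2)(3c - 3k - 2).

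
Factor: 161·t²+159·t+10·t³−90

By the rational root theorem, t = −3/2 is a root, so (2·t+3) is a factor; dividing leaves 5·t²+73·t−30.
The remaining quadratic factors as (t+15)(5·t−2).

(2·t+3)·(5·t−2)·(t+15)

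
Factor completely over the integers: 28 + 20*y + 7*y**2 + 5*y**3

(5*y + 7)*(y**2 + 4)

Group as (5*y**3 + 20*y) + (7*y**2 + 28) = 5*y*(y**2 + 4) + 7*(y**2 + 4).
Both groups share the factor (y**2 + 4).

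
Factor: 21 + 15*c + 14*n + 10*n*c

Group as (10*n*c + 14*n) + (15*c + 21) = 2*n*(5*c + 7) + 3*(5*c + 7).
Both groups share the factor (5*c + 7).

(2*n + 3)*(5*c + 7)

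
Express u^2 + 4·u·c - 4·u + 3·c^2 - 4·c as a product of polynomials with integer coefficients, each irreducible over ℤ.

(u + 3·c - 4)·(u + c)

Group: u·(u + 3·c - 4) + c·(u + 3·c - 4); both groups contain (u + 3·c - 4).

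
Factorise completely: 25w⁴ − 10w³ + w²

w²(5w − 1)²

Pull out the common factor w², leaving 25w² − 10w + 1.
Recognize a perfect-square trinomial with the parts 5w and 1.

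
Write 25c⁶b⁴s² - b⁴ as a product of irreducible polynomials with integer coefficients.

b⁴(5c³s + 1)(5c³s - 1)

Factor out b⁴ first: what remains is 25c⁶s² - 1.
Recognize a difference of squares with the parts 5c³s and 1.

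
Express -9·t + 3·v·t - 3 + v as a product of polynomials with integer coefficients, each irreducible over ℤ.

(3·t + 1)·(v - 3)

Group as (3·v·t + v) + (-9·t - 3) = v·(3·t + 1) - 3·(3·t + 1).
Both groups share the factor (3·t + 1).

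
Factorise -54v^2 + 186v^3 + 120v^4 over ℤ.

Pull out the common factor 6v^2, then factor the remaining trinomial.

6v^2(4v - 1)(5v + 9)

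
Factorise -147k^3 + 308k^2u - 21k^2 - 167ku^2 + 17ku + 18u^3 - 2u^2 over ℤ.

Group: 7k(-21k^2 + 41ku - 3k - 18u^2 + 2u) - u(-21k^2 + 41ku - 3k - 18u^2 + 2u); both groups contain (-21k^2 + 41ku - 3k - 18u^2 + 2u), so (7k - u) is a factor with cofactor -21k^2 + 41ku - 3k - 18u^2 + 2u.
The cofactor groups again: -21k^2 + 41ku - 3k - 18u^2 + 2u = -3k(7k - 9u + 1) + 2u(7k - 9u + 1); both groups contain (7k - 9u + 1), giving -(3k - 2u)(7k - 9u + 1).

-(3k - 2u)(7k - 9u + 1)(7k - u)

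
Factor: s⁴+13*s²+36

Substitute u = s² to get a quadratic in u, then factor.
s²+9 is irreducible over ℤ (sum of squares).
s²+4 is irreducible over ℤ (sum of squares).

(s²+4)*(s²+9)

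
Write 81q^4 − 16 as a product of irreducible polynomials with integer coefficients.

(3q + 2)(3q − 2)(9q^2 + 4)

(3q)⁴ − (2)⁴ = ((3q)² − (2)²)((3q)² + (2)²); the first factor splits again, the second (9q^2 + 4) is irreducible.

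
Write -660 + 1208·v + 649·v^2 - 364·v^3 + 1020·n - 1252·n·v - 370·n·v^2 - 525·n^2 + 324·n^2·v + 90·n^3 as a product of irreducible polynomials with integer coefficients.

(3·n + 13·v - 6)·(5·n - 7·v - 10)·(6·n + 4·v - 11)

Group: 3·n·(30·n^2 - 22·n·v - 115·n - 28·v^2 + 37·v + 110) + (13·v - 6)·(30·n^2 - 22·n·v - 115·n - 28·v^2 + 37·v + 110); both groups contain (30·n^2 - 22·n·v - 115·n - 28·v^2 + 37·v + 110), so (3·n + 13·v - 6) is a factor with cofactor 30·n^2 - 22·n·v - 115·n - 28·v^2 + 37·v + 110.
The cofactor groups again: 30·n^2 - 22·n·v - 115·n - 28·v^2 + 37·v + 110 = 6·n·(5·n - 7·v - 10) + (4·v - 11)·(5·n - 7·v - 10); both groups contain (5·n - 7·v - 10), giving (6·n + 4·v - 11)·(5·n - 7·v - 10).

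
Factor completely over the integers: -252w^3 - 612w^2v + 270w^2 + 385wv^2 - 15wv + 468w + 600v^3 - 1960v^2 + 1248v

Group: 14w(-18w^2 - 63wv + 36w - 40v^2 + 96v) + (-15v + 13)(-18w^2 - 63wv + 36w - 40v^2 + 96v); both groups contain (-18w^2 - 63wv + 36w - 40v^2 + 96v), so (14w - 15v + 13) is a factor with cofactor -18w^2 - 63wv + 36w - 40v^2 + 96v.
The cofactor groups again: -18w^2 - 63wv + 36w - 40v^2 + 96v = -6w(3w + 8v) + (-5v + 12)(3w + 8v); both groups contain (3w + 8v), giving -(6w + 5v - 12)(3w + 8v).

-(14w - 15v + 13)(6w + 5v - 12)(3w + 8v)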